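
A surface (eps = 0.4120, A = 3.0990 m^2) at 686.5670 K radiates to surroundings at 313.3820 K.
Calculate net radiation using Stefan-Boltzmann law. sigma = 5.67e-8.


T^4 = 2.2219e+11
Tsurr^4 = 9.6449e+09
Q = 0.4120 * 5.67e-8 * 3.0990 * 2.1255e+11 = 15387.2332 W

15387.2332 W


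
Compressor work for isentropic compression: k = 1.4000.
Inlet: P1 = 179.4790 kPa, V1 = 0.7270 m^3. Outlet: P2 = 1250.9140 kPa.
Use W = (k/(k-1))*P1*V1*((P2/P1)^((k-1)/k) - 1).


(k-1)/k = 0.2857
(P2/P1)^exp = 1.7415
W = 3.5000 * 179.4790 * 0.7270 * (1.7415 - 1) = 338.6218 kJ

338.6218 kJ


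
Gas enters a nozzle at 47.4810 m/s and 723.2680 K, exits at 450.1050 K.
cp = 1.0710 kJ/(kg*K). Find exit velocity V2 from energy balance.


dT = 273.1630 K
2*cp*1000*dT = 585115.1460
V1^2 = 2254.4454
V2 = sqrt(587369.5914) = 766.4004 m/s

766.4004 m/s


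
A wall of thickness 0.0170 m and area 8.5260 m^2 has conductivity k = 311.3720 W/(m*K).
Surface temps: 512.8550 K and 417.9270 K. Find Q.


dT = 94.9280 K
Q = 311.3720 * 8.5260 * 94.9280 / 0.0170 = 1.4824e+07 W

1.4824e+07 W


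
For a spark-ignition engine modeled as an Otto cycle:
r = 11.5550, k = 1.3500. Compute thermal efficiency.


r^(k-1) = 2.3549
eta = 1 - 1/2.3549 = 0.5754 = 57.5351%

57.5351%


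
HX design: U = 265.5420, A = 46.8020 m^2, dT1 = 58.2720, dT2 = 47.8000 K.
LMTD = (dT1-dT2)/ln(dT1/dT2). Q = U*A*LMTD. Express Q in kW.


LMTD = 52.8632 K
Q = 265.5420 * 46.8020 * 52.8632 = 656978.8991 W = 656.9789 kW

656.9789 kW


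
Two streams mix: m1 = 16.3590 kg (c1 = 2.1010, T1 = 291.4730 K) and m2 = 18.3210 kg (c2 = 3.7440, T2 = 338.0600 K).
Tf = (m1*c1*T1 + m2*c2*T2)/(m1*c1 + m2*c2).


num = 33206.8306
den = 102.9641
Tf = 322.5089 K

322.5089 K


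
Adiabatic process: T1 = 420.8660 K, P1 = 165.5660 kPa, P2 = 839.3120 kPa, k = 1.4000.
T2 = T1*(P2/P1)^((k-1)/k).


(k-1)/k = 0.2857
(P2/P1)^exp = 1.5901
T2 = 420.8660 * 1.5901 = 669.2044 K

669.2044 K


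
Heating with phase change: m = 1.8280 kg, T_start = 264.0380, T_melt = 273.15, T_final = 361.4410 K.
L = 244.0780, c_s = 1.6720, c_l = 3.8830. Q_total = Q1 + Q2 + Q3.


Q1 (sensible, solid) = 1.8280 * 1.6720 * 9.1120 = 27.8501 kJ
Q2 (latent) = 1.8280 * 244.0780 = 446.1746 kJ
Q3 (sensible, liquid) = 1.8280 * 3.8830 * 88.2910 = 626.7005 kJ
Q_total = 1100.7251 kJ

1100.7251 kJ


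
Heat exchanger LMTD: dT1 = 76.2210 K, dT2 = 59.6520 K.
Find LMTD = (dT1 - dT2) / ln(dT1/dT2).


dT1/dT2 = 1.2778
ln(dT1/dT2) = 0.2451
LMTD = 16.5690 / 0.2451 = 67.5984 K

67.5984 K


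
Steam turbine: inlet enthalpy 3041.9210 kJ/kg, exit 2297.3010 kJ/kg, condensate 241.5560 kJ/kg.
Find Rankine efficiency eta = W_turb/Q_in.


W = 744.6200 kJ/kg
Q_in = 2800.3650 kJ/kg
eta = 0.2659 = 26.5901%

eta = 26.5901%


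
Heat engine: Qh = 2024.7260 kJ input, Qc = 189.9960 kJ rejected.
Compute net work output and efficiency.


W = 2024.7260 - 189.9960 = 1834.7300 kJ
eta = 1834.7300 / 2024.7260 = 0.9062 = 90.6162%

W = 1834.7300 kJ, eta = 90.6162%


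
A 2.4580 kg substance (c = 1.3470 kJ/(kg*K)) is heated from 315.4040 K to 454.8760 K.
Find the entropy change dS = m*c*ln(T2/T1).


T2/T1 = 1.4422
ln(T2/T1) = 0.3662
dS = 2.4580 * 1.3470 * 0.3662 = 1.2124 kJ/K

1.2124 kJ/K


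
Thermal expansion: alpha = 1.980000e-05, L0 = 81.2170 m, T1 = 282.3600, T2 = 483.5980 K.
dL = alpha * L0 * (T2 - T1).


dT = 201.2380 K
dL = 1.980000e-05 * 81.2170 * 201.2380 = 0.323610 m
L_final = 81.540610 m

dL = 0.323610 m


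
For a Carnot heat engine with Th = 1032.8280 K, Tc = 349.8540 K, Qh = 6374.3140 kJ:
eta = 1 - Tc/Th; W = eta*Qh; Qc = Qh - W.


eta = 1 - 349.8540/1032.8280 = 0.6613
W = 0.6613 * 6374.3140 = 4215.1169 kJ
Qc = 6374.3140 - 4215.1169 = 2159.1971 kJ

eta = 66.1266%, W = 4215.1169 kJ, Qc = 2159.1971 kJ


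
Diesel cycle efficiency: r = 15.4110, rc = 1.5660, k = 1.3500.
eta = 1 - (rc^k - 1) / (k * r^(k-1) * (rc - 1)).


r^(k-1) = 2.6046
rc^k = 1.8322
eta = 0.5819 = 58.1854%

58.1854%


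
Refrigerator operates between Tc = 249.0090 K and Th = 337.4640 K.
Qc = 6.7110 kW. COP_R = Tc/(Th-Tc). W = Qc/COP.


COP = 249.0090 / 88.4550 = 2.8151
W = 6.7110 / 2.8151 = 2.3839 kW

COP = 2.8151, W = 2.3839 kW


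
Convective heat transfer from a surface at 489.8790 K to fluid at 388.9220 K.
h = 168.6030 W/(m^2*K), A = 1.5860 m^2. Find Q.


dT = 100.9570 K
Q = 168.6030 * 1.5860 * 100.9570 = 26996.3418 W

26996.3418 W


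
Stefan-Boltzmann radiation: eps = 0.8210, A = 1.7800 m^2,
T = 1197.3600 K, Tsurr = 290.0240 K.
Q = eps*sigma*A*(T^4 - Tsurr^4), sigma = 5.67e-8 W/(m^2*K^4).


T^4 = 2.0554e+12
Tsurr^4 = 7.0752e+09
Q = 0.8210 * 5.67e-8 * 1.7800 * 2.0483e+12 = 169725.7324 W

169725.7324 W


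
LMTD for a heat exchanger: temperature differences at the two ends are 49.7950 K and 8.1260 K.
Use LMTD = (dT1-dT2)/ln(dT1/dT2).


dT1/dT2 = 6.1279
ln(dT1/dT2) = 1.8128
LMTD = 41.6690 / 1.8128 = 22.9854 K

22.9854 K


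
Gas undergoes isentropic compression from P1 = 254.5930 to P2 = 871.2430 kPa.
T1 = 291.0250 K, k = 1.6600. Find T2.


(k-1)/k = 0.3976
(P2/P1)^exp = 1.6309
T2 = 291.0250 * 1.6309 = 474.6352 K

474.6352 K


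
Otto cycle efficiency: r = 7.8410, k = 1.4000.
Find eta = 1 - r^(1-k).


r^(k-1) = 2.2790
eta = 1 - 1/2.2790 = 0.5612 = 56.1215%

56.1215%


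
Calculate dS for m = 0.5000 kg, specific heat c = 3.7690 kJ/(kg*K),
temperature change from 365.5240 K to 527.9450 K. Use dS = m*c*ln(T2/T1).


T2/T1 = 1.4444
ln(T2/T1) = 0.3677
dS = 0.5000 * 3.7690 * 0.3677 = 0.6929 kJ/K

0.6929 kJ/K


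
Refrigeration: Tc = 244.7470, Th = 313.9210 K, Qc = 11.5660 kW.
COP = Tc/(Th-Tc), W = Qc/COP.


COP = 244.7470 / 69.1740 = 3.5381
W = 11.5660 / 3.5381 = 3.2690 kW

COP = 3.5381, W = 3.2690 kW


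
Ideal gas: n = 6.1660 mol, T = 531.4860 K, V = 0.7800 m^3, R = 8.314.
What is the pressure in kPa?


P = nRT/V = 6.1660 * 8.314 * 531.4860 / 0.7800
= 27246.1642 / 0.7800 = 34930.9798 Pa = 34.9310 kPa

34.9310 kPa


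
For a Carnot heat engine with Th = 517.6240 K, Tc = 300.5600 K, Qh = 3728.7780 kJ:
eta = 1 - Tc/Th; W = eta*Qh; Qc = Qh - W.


eta = 1 - 300.5600/517.6240 = 0.4193
W = 0.4193 * 3728.7780 = 1563.6514 kJ
Qc = 3728.7780 - 1563.6514 = 2165.1266 kJ

eta = 41.9347%, W = 1563.6514 kJ, Qc = 2165.1266 kJ


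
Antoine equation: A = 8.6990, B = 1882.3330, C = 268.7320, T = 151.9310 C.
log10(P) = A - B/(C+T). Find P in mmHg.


C+T = 420.6630
B/(C+T) = 4.4747
log10(P) = 8.6990 - 4.4747 = 4.2243
P = 10^4.2243 = 16761.7117 mmHg

16761.7117 mmHg


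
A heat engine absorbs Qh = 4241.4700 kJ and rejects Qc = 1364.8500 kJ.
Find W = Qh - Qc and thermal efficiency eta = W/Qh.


W = 4241.4700 - 1364.8500 = 2876.6200 kJ
eta = 2876.6200 / 4241.4700 = 0.6782 = 67.8213%

W = 2876.6200 kJ, eta = 67.8213%


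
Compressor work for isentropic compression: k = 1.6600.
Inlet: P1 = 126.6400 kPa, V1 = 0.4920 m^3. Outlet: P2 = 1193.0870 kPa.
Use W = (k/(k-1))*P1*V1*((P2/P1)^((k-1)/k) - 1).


(k-1)/k = 0.3976
(P2/P1)^exp = 2.4395
W = 2.5152 * 126.6400 * 0.4920 * (2.4395 - 1) = 225.5792 kJ

225.5792 kJ


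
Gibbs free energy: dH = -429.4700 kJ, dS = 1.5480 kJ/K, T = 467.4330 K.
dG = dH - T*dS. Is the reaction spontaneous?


T*dS = 467.4330 * 1.5480 = 723.5863 kJ
dG = -429.4700 - 723.5863 = -1153.0563 kJ (spontaneous)

dG = -1153.0563 kJ, spontaneous


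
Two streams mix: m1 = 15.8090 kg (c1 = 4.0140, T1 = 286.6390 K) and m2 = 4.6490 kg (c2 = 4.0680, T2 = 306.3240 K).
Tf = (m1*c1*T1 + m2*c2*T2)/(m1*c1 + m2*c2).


num = 23982.5844
den = 82.3695
Tf = 291.1587 K

291.1587 K


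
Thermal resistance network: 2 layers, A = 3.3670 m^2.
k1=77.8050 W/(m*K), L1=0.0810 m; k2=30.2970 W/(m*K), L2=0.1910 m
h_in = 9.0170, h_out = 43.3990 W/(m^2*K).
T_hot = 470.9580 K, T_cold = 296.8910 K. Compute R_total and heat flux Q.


R_conv_in = 1/(9.0170*3.3670) = 0.0329
R_1 = 0.0810/(77.8050*3.3670) = 0.0003
R_2 = 0.1910/(30.2970*3.3670) = 0.0019
R_conv_out = 1/(43.3990*3.3670) = 0.0068
R_total = 0.0420 K/W
Q = 174.0670 / 0.0420 = 4148.1204 W

R_total = 0.0420 K/W, Q = 4148.1204 W


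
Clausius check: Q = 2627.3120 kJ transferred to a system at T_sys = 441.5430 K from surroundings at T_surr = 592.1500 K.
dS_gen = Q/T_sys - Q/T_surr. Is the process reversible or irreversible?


dS_sys = 2627.3120/441.5430 = 5.9503 kJ/K
dS_surr = -2627.3120/592.1500 = -4.4369 kJ/K
dS_gen = 5.9503 - 4.4369 = 1.5134 kJ/K (irreversible)

dS_gen = 1.5134 kJ/K, irreversible


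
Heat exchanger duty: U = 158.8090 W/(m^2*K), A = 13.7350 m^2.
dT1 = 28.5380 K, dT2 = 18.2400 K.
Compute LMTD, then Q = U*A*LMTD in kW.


LMTD = 23.0061 K
Q = 158.8090 * 13.7350 * 23.0061 = 50181.9598 W = 50.1820 kW

50.1820 kW


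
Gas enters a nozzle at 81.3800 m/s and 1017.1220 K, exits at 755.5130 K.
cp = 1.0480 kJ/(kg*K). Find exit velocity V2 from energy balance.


dT = 261.6090 K
2*cp*1000*dT = 548332.4640
V1^2 = 6622.7044
V2 = sqrt(554955.1684) = 744.9531 m/s

744.9531 m/s


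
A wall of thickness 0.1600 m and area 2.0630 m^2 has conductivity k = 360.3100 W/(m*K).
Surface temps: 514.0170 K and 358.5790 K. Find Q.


dT = 155.4380 K
Q = 360.3100 * 2.0630 * 155.4380 / 0.1600 = 722125.6319 W

722125.6319 W


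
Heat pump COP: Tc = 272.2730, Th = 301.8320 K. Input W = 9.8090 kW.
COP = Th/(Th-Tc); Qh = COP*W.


COP = 301.8320 / 29.5590 = 10.2112
Qh = 10.2112 * 9.8090 = 100.1614 kW

COP = 10.2112, Qh = 100.1614 kW


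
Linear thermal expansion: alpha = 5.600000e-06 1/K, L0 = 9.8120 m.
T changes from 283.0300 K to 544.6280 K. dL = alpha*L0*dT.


dT = 261.5980 K
dL = 5.600000e-06 * 9.8120 * 261.5980 = 0.014374 m
L_final = 9.826374 m

dL = 0.014374 m


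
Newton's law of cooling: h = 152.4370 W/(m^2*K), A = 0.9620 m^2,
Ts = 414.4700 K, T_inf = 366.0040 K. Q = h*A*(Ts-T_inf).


dT = 48.4660 K
Q = 152.4370 * 0.9620 * 48.4660 = 7107.2672 W

7107.2672 W


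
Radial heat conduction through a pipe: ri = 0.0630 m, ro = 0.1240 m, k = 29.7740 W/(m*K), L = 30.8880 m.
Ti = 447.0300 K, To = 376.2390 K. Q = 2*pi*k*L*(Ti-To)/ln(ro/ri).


dT = 70.7910 K
ln(ro/ri) = 0.6771
Q = 2*pi*29.7740*30.8880*70.7910 / 0.6771 = 604090.5371 W

604090.5371 W


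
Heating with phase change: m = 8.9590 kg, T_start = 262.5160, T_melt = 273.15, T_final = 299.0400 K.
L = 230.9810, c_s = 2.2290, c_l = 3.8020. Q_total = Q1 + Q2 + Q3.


Q1 (sensible, solid) = 8.9590 * 2.2290 * 10.6340 = 212.3568 kJ
Q2 (latent) = 8.9590 * 230.9810 = 2069.3588 kJ
Q3 (sensible, liquid) = 8.9590 * 3.8020 * 25.8900 = 881.8682 kJ
Q_total = 3163.5839 kJ

3163.5839 kJ


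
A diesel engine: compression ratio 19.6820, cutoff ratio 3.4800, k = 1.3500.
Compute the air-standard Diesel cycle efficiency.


r^(k-1) = 2.8374
rc^k = 5.3843
eta = 0.5385 = 53.8476%

53.8476%


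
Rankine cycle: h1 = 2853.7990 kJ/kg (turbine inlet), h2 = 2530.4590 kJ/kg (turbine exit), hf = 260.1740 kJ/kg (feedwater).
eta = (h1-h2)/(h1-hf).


W = 323.3400 kJ/kg
Q_in = 2593.6250 kJ/kg
eta = 0.1247 = 12.4667%

eta = 12.4667%


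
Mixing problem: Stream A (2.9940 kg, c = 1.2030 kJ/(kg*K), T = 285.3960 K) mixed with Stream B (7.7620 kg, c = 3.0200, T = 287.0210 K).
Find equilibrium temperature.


num = 7756.0623
den = 27.0430
Tf = 286.8046 K

286.8046 K


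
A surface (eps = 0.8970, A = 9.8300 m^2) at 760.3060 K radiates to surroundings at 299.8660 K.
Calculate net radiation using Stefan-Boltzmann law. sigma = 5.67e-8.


T^4 = 3.3416e+11
Tsurr^4 = 8.0855e+09
Q = 0.8970 * 5.67e-8 * 9.8300 * 3.2607e+11 = 163021.5416 W

163021.5416 W


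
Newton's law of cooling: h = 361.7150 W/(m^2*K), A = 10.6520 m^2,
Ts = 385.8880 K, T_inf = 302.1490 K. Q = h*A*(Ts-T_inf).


dT = 83.7390 K
Q = 361.7150 * 10.6520 * 83.7390 = 322645.3772 W

322645.3772 W


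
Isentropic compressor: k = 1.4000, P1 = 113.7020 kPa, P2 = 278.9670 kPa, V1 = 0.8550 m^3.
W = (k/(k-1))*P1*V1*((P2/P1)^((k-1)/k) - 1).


(k-1)/k = 0.2857
(P2/P1)^exp = 1.2923
W = 3.5000 * 113.7020 * 0.8550 * (1.2923 - 1) = 99.4598 kJ

99.4598 kJ


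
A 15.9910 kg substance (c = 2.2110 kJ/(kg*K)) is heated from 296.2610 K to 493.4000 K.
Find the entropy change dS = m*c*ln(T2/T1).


T2/T1 = 1.6654
ln(T2/T1) = 0.5101
dS = 15.9910 * 2.2110 * 0.5101 = 18.0344 kJ/K

18.0344 kJ/K


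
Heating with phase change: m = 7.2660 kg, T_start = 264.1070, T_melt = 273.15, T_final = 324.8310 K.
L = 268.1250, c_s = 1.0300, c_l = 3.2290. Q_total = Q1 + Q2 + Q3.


Q1 (sensible, solid) = 7.2660 * 1.0300 * 9.0430 = 67.6776 kJ
Q2 (latent) = 7.2660 * 268.1250 = 1948.1962 kJ
Q3 (sensible, liquid) = 7.2660 * 3.2290 * 51.6810 = 1212.5352 kJ
Q_total = 3228.4091 kJ

3228.4091 kJ


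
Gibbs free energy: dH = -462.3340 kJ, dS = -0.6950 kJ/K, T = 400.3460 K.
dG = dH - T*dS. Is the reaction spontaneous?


T*dS = 400.3460 * -0.6950 = -278.2405 kJ
dG = -462.3340 + 278.2405 = -184.0935 kJ (spontaneous)

dG = -184.0935 kJ, spontaneous


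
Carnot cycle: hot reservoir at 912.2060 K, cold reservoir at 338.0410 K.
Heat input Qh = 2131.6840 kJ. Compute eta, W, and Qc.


eta = 1 - 338.0410/912.2060 = 0.6294
W = 0.6294 * 2131.6840 = 1341.7346 kJ
Qc = 2131.6840 - 1341.7346 = 789.9494 kJ

eta = 62.9425%, W = 1341.7346 kJ, Qc = 789.9494 kJ


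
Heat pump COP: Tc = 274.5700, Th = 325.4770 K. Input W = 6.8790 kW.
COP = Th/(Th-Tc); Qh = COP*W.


COP = 325.4770 / 50.9070 = 6.3936
Qh = 6.3936 * 6.8790 = 43.9813 kW

COP = 6.3936, Qh = 43.9813 kW


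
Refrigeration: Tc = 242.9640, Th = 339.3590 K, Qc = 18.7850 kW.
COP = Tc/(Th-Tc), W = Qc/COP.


COP = 242.9640 / 96.3950 = 2.5205
W = 18.7850 / 2.5205 = 7.4529 kW

COP = 2.5205, W = 7.4529 kW


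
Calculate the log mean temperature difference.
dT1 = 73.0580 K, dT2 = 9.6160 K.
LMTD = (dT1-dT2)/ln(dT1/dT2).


dT1/dT2 = 7.5975
ln(dT1/dT2) = 2.0278
LMTD = 63.4420 / 2.0278 = 31.2857 K

31.2857 K


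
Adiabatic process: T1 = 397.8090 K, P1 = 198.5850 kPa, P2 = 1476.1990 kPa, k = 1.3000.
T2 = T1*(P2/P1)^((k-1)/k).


(k-1)/k = 0.2308
(P2/P1)^exp = 1.5887
T2 = 397.8090 * 1.5887 = 632.0048 K

632.0048 K


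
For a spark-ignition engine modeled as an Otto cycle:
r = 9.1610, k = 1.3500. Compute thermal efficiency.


r^(k-1) = 2.1711
eta = 1 - 1/2.1711 = 0.5394 = 53.9404%

53.9404%


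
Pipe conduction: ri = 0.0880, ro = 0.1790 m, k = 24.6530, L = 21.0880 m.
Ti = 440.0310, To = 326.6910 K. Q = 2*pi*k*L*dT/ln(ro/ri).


dT = 113.3400 K
ln(ro/ri) = 0.7100
Q = 2*pi*24.6530*21.0880*113.3400 / 0.7100 = 521410.6895 W

521410.6895 W


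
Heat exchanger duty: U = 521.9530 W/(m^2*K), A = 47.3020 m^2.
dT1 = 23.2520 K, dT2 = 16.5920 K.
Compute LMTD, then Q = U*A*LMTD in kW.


LMTD = 19.7351 K
Q = 521.9530 * 47.3020 * 19.7351 = 487247.1620 W = 487.2472 kW

487.2472 kW


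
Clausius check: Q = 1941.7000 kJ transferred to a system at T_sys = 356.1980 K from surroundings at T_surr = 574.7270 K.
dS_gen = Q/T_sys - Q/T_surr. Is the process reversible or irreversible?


dS_sys = 1941.7000/356.1980 = 5.4512 kJ/K
dS_surr = -1941.7000/574.7270 = -3.3785 kJ/K
dS_gen = 5.4512 - 3.3785 = 2.0727 kJ/K (irreversible)

dS_gen = 2.0727 kJ/K, irreversible


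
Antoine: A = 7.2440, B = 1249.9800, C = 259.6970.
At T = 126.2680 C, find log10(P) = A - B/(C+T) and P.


C+T = 385.9650
B/(C+T) = 3.2386
log10(P) = 7.2440 - 3.2386 = 4.0054
P = 10^4.0054 = 10125.4933 mmHg

10125.4933 mmHg


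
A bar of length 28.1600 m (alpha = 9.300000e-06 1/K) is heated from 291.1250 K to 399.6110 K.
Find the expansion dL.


dT = 108.4860 K
dL = 9.300000e-06 * 28.1600 * 108.4860 = 0.028411 m
L_final = 28.188411 m

dL = 0.028411 m


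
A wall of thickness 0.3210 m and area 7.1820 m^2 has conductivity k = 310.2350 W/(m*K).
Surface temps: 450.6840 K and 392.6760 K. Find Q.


dT = 58.0080 K
Q = 310.2350 * 7.1820 * 58.0080 / 0.3210 = 402641.9798 W

402641.9798 W


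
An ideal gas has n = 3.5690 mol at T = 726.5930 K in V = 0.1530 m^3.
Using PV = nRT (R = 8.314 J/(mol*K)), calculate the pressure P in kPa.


P = nRT/V = 3.5690 * 8.314 * 726.5930 / 0.1530
= 21559.9514 / 0.1530 = 140914.7151 Pa = 140.9147 kPa

140.9147 kPa


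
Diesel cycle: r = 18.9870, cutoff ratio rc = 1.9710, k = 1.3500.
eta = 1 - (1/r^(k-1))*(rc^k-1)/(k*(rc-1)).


r^(k-1) = 2.8019
rc^k = 2.4993
eta = 0.5918 = 59.1784%

59.1784%


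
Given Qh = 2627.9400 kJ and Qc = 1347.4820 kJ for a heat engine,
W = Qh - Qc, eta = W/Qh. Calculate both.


W = 2627.9400 - 1347.4820 = 1280.4580 kJ
eta = 1280.4580 / 2627.9400 = 0.4872 = 48.7248%

W = 1280.4580 kJ, eta = 48.7248%


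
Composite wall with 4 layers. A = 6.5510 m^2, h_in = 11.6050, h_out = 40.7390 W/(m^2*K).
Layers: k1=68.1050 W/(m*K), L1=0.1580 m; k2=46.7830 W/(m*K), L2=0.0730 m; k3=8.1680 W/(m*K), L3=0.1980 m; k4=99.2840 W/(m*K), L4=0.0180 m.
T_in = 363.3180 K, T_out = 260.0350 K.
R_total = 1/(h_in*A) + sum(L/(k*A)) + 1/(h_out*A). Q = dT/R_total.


R_conv_in = 1/(11.6050*6.5510) = 0.0132
R_1 = 0.1580/(68.1050*6.5510) = 0.0004
R_2 = 0.0730/(46.7830*6.5510) = 0.0002
R_3 = 0.1980/(8.1680*6.5510) = 0.0037
R_4 = 0.0180/(99.2840*6.5510) = 2.7675e-05
R_conv_out = 1/(40.7390*6.5510) = 0.0037
R_total = 0.0212 K/W
Q = 103.2830 / 0.0212 = 4867.0161 W

R_total = 0.0212 K/W, Q = 4867.0161 W


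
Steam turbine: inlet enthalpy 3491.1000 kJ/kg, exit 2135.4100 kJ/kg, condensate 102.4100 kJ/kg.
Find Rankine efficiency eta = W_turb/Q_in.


W = 1355.6900 kJ/kg
Q_in = 3388.6900 kJ/kg
eta = 0.4001 = 40.0063%

eta = 40.0063%


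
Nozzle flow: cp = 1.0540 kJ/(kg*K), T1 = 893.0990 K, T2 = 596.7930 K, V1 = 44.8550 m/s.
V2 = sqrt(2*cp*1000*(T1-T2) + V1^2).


dT = 296.3060 K
2*cp*1000*dT = 624613.0480
V1^2 = 2011.9710
V2 = sqrt(626625.0190) = 791.5965 m/s

791.5965 m/s


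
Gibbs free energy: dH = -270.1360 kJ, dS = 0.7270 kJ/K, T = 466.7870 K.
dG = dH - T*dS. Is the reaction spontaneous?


T*dS = 466.7870 * 0.7270 = 339.3541 kJ
dG = -270.1360 - 339.3541 = -609.4901 kJ (spontaneous)

dG = -609.4901 kJ, spontaneous


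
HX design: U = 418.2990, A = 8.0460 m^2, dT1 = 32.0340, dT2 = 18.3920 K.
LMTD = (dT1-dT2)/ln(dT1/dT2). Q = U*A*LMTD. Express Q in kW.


LMTD = 24.5854 K
Q = 418.2990 * 8.0460 * 24.5854 = 82745.4692 W = 82.7455 kW

82.7455 kW


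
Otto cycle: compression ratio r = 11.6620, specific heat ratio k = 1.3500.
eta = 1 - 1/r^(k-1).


r^(k-1) = 2.3625
eta = 1 - 1/2.3625 = 0.5767 = 57.6718%

57.6718%


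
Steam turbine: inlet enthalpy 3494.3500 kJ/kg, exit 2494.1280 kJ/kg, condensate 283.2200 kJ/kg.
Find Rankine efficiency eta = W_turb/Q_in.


W = 1000.2220 kJ/kg
Q_in = 3211.1300 kJ/kg
eta = 0.3115 = 31.1486%

eta = 31.1486%


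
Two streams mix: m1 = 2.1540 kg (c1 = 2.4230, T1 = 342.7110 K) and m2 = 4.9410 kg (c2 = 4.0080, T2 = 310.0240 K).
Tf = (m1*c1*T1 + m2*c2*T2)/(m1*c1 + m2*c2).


num = 7928.2263
den = 25.0227
Tf = 316.8417 K

316.8417 K


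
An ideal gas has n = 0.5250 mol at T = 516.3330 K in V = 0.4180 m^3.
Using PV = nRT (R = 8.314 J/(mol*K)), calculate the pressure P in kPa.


P = nRT/V = 0.5250 * 8.314 * 516.3330 / 0.4180
= 2253.7161 / 0.4180 = 5391.6653 Pa = 5.3917 kPa

5.3917 kPa


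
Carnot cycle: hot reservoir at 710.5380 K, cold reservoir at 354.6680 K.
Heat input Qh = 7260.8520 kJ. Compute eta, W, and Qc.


eta = 1 - 354.6680/710.5380 = 0.5008
W = 0.5008 * 7260.8520 = 3636.5675 kJ
Qc = 7260.8520 - 3636.5675 = 3624.2845 kJ

eta = 50.0846%, W = 3636.5675 kJ, Qc = 3624.2845 kJ


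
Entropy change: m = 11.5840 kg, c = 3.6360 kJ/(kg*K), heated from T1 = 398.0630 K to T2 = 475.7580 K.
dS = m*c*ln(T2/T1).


T2/T1 = 1.1952
ln(T2/T1) = 0.1783
dS = 11.5840 * 3.6360 * 0.1783 = 7.5099 kJ/K

7.5099 kJ/K


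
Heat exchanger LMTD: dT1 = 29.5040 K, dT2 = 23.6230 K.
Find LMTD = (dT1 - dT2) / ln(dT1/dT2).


dT1/dT2 = 1.2490
ln(dT1/dT2) = 0.2223
LMTD = 5.8810 / 0.2223 = 26.4546 K

26.4546 K


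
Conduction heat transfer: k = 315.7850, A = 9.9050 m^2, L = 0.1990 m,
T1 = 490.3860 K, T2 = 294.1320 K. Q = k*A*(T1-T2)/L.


dT = 196.2540 K
Q = 315.7850 * 9.9050 * 196.2540 / 0.1990 = 3084689.2327 W

3084689.2327 W


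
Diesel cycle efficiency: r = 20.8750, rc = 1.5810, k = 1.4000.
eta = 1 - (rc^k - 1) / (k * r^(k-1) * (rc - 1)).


r^(k-1) = 3.3717
rc^k = 1.8989
eta = 0.6722 = 67.2235%

67.2235%


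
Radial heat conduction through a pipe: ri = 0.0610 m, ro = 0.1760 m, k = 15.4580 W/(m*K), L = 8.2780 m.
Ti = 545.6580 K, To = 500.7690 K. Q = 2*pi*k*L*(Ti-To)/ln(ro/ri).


dT = 44.8890 K
ln(ro/ri) = 1.0596
Q = 2*pi*15.4580*8.2780*44.8890 / 1.0596 = 34060.6100 W

34060.6100 W


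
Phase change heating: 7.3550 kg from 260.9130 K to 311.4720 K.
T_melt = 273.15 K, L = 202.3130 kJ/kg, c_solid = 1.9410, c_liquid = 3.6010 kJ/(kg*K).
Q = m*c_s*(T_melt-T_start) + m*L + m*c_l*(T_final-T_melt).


Q1 (sensible, solid) = 7.3550 * 1.9410 * 12.2370 = 174.6961 kJ
Q2 (latent) = 7.3550 * 202.3130 = 1488.0121 kJ
Q3 (sensible, liquid) = 7.3550 * 3.6010 * 38.3220 = 1014.9718 kJ
Q_total = 2677.6800 kJ

2677.6800 kJ


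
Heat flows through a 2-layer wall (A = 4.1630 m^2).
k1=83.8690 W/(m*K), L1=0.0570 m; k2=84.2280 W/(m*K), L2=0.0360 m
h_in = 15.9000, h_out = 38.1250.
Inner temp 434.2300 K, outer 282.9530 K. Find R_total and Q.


R_conv_in = 1/(15.9000*4.1630) = 0.0151
R_1 = 0.0570/(83.8690*4.1630) = 0.0002
R_2 = 0.0360/(84.2280*4.1630) = 0.0001
R_conv_out = 1/(38.1250*4.1630) = 0.0063
R_total = 0.0217 K/W
Q = 151.2770 / 0.0217 = 6979.5934 W

R_total = 0.0217 K/W, Q = 6979.5934 W


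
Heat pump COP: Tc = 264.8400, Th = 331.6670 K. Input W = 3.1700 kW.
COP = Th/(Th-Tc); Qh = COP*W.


COP = 331.6670 / 66.8270 = 4.9631
Qh = 4.9631 * 3.1700 = 15.7329 kW

COP = 4.9631, Qh = 15.7329 kW


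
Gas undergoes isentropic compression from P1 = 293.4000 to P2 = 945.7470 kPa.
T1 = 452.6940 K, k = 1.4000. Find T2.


(k-1)/k = 0.2857
(P2/P1)^exp = 1.3971
T2 = 452.6940 * 1.3971 = 632.4665 K

632.4665 K


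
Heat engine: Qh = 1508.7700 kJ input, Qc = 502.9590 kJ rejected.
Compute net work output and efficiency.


W = 1508.7700 - 502.9590 = 1005.8110 kJ
eta = 1005.8110 / 1508.7700 = 0.6666 = 66.6643%

W = 1005.8110 kJ, eta = 66.6643%


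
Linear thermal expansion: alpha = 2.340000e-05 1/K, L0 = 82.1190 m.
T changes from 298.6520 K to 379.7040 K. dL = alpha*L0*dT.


dT = 81.0520 K
dL = 2.340000e-05 * 82.1190 * 81.0520 = 0.155748 m
L_final = 82.274748 m

dL = 0.155748 m


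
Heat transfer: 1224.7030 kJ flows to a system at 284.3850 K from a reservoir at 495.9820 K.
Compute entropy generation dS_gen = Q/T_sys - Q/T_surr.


dS_sys = 1224.7030/284.3850 = 4.3065 kJ/K
dS_surr = -1224.7030/495.9820 = -2.4692 kJ/K
dS_gen = 4.3065 - 2.4692 = 1.8372 kJ/K (irreversible)

dS_gen = 1.8372 kJ/K, irreversible


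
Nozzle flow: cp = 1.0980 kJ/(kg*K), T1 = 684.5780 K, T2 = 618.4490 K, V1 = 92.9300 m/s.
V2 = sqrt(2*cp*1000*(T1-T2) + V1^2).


dT = 66.1290 K
2*cp*1000*dT = 145219.2840
V1^2 = 8635.9849
V2 = sqrt(153855.2689) = 392.2439 m/s

392.2439 m/s


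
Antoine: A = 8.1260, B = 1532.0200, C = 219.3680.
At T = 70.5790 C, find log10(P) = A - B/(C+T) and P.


C+T = 289.9470
B/(C+T) = 5.2838
log10(P) = 8.1260 - 5.2838 = 2.8422
P = 10^2.8422 = 695.3553 mmHg

695.3553 mmHg


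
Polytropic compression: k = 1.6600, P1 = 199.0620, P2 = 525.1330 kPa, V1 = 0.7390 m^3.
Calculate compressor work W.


(k-1)/k = 0.3976
(P2/P1)^exp = 1.4706
W = 2.5152 * 199.0620 * 0.7390 * (1.4706 - 1) = 174.1234 kJ

174.1234 kJ


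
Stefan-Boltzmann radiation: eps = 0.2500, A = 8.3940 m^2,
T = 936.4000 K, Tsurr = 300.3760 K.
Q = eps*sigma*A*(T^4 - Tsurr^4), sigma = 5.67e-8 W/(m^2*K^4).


T^4 = 7.6886e+11
Tsurr^4 = 8.1407e+09
Q = 0.2500 * 5.67e-8 * 8.3940 * 7.6072e+11 = 90513.8028 W

90513.8028 W


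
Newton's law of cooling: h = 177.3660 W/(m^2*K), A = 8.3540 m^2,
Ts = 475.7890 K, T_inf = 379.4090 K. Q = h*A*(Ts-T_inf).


dT = 96.3800 K
Q = 177.3660 * 8.3540 * 96.3800 = 142807.7461 W

142807.7461 W


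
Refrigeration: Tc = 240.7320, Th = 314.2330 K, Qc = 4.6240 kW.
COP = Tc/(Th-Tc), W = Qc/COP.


COP = 240.7320 / 73.5010 = 3.2752
W = 4.6240 / 3.2752 = 1.4118 kW

COP = 3.2752, W = 1.4118 kW


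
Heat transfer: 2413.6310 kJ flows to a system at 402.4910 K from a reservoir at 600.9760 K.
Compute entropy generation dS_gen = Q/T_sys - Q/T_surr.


dS_sys = 2413.6310/402.4910 = 5.9967 kJ/K
dS_surr = -2413.6310/600.9760 = -4.0162 kJ/K
dS_gen = 5.9967 - 4.0162 = 1.9805 kJ/K (irreversible)

dS_gen = 1.9805 kJ/K, irreversible


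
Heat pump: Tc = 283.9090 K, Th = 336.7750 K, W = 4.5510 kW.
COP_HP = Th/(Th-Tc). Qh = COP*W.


COP = 336.7750 / 52.8660 = 6.3704
Qh = 6.3704 * 4.5510 = 28.9915 kW

COP = 6.3704, Qh = 28.9915 kW


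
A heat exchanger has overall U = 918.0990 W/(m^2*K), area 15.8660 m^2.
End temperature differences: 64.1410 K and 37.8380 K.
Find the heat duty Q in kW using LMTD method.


LMTD = 49.8380 K
Q = 918.0990 * 15.8660 * 49.8380 = 725968.2620 W = 725.9683 kW

725.9683 kW


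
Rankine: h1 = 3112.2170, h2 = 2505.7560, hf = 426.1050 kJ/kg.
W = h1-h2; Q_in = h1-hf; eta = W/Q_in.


W = 606.4610 kJ/kg
Q_in = 2686.1120 kJ/kg
eta = 0.2258 = 22.5777%

eta = 22.5777%


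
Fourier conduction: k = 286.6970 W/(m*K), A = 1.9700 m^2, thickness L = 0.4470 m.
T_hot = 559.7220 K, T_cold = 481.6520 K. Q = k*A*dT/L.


dT = 78.0700 K
Q = 286.6970 * 1.9700 * 78.0700 / 0.4470 = 98642.9453 W

98642.9453 W


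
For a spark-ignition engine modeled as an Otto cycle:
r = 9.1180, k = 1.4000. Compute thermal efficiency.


r^(k-1) = 2.4208
eta = 1 - 1/2.4208 = 0.5869 = 58.6914%

58.6914%


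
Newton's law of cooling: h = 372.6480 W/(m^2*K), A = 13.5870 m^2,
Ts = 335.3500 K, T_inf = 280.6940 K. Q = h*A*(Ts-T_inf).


dT = 54.6560 K
Q = 372.6480 * 13.5870 * 54.6560 = 276732.5308 W

276732.5308 W


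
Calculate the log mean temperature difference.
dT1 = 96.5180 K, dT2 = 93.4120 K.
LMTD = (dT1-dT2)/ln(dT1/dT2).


dT1/dT2 = 1.0333
ln(dT1/dT2) = 0.0327
LMTD = 3.1060 / 0.0327 = 94.9565 K

94.9565 K


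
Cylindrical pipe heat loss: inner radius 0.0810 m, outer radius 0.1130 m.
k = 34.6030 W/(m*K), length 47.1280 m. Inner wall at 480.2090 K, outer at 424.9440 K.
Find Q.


dT = 55.2650 K
ln(ro/ri) = 0.3329
Q = 2*pi*34.6030*47.1280*55.2650 / 0.3329 = 1700820.8560 W

1700820.8560 W


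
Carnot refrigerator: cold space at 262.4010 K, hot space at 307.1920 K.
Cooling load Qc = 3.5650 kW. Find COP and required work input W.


COP = 262.4010 / 44.7910 = 5.8583
W = 3.5650 / 5.8583 = 0.6085 kW

COP = 5.8583, W = 0.6085 kW


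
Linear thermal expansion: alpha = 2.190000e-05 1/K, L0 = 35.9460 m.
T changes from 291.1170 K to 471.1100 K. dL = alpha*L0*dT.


dT = 179.9930 K
dL = 2.190000e-05 * 35.9460 * 179.9930 = 0.141694 m
L_final = 36.087694 m

dL = 0.141694 m


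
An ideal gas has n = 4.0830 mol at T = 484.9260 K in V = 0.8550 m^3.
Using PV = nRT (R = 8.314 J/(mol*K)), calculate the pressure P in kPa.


P = nRT/V = 4.0830 * 8.314 * 484.9260 / 0.8550
= 16461.3281 / 0.8550 = 19253.0153 Pa = 19.2530 kPa

19.2530 kPa


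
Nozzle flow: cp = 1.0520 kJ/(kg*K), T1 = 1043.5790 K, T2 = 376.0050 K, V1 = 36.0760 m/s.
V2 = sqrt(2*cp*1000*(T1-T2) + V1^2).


dT = 667.5740 K
2*cp*1000*dT = 1404575.6960
V1^2 = 1301.4778
V2 = sqrt(1405877.1738) = 1185.6969 m/s

1185.6969 m/s


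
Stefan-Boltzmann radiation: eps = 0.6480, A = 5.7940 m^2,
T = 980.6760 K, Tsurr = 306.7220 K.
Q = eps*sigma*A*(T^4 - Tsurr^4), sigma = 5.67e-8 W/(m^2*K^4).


T^4 = 9.2492e+11
Tsurr^4 = 8.8507e+09
Q = 0.6480 * 5.67e-8 * 5.7940 * 9.1607e+11 = 195012.6854 W

195012.6854 W


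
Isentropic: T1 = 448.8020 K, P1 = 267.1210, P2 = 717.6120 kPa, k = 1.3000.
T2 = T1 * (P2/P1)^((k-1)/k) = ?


(k-1)/k = 0.2308
(P2/P1)^exp = 1.2562
T2 = 448.8020 * 1.2562 = 563.7632 K

563.7632 K


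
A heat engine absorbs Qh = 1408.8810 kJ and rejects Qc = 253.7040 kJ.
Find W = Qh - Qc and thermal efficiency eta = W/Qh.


W = 1408.8810 - 253.7040 = 1155.1770 kJ
eta = 1155.1770 / 1408.8810 = 0.8199 = 81.9925%

W = 1155.1770 kJ, eta = 81.9925%


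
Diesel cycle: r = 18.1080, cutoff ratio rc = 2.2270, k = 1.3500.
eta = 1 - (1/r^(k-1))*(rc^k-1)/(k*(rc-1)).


r^(k-1) = 2.7558
rc^k = 2.9473
eta = 0.5734 = 57.3424%

57.3424%


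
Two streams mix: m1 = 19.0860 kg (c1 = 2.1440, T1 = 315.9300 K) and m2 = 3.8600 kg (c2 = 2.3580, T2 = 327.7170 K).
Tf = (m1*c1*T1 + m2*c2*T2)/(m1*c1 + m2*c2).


num = 15910.8177
den = 50.0223
Tf = 318.0747 K

318.0747 K


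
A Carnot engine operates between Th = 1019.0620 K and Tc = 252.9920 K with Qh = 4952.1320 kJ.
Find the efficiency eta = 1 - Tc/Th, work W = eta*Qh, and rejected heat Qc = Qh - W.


eta = 1 - 252.9920/1019.0620 = 0.7517
W = 0.7517 * 4952.1320 = 3722.7173 kJ
Qc = 4952.1320 - 3722.7173 = 1229.4147 kJ

eta = 75.1740%, W = 3722.7173 kJ, Qc = 1229.4147 kJ


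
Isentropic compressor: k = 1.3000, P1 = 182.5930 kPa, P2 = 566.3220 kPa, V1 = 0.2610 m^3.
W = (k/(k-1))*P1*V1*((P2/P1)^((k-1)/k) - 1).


(k-1)/k = 0.2308
(P2/P1)^exp = 1.2985
W = 4.3333 * 182.5930 * 0.2610 * (1.2985 - 1) = 61.6437 kJ

61.6437 kJ


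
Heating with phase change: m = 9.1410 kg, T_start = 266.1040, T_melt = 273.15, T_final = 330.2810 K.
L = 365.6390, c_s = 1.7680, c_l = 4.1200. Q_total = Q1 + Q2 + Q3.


Q1 (sensible, solid) = 9.1410 * 1.7680 * 7.0460 = 113.8724 kJ
Q2 (latent) = 9.1410 * 365.6390 = 3342.3061 kJ
Q3 (sensible, liquid) = 9.1410 * 4.1200 * 57.1310 = 2151.6060 kJ
Q_total = 5607.7846 kJ

5607.7846 kJ


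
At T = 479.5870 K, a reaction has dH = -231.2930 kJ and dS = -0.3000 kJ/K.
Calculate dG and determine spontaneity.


T*dS = 479.5870 * -0.3000 = -143.8761 kJ
dG = -231.2930 + 143.8761 = -87.4169 kJ (spontaneous)

dG = -87.4169 kJ, spontaneous


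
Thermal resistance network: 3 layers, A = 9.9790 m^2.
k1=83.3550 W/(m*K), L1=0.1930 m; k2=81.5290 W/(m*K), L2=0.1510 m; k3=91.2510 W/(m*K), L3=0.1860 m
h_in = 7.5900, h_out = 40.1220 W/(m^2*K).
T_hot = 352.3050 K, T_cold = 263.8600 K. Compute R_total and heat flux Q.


R_conv_in = 1/(7.5900*9.9790) = 0.0132
R_1 = 0.1930/(83.3550*9.9790) = 0.0002
R_2 = 0.1510/(81.5290*9.9790) = 0.0002
R_3 = 0.1860/(91.2510*9.9790) = 0.0002
R_conv_out = 1/(40.1220*9.9790) = 0.0025
R_total = 0.0163 K/W
Q = 88.4450 / 0.0163 = 5418.5975 W

R_total = 0.0163 K/W, Q = 5418.5975 W


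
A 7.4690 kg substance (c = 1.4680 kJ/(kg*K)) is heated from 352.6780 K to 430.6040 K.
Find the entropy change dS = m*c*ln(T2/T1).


T2/T1 = 1.2210
ln(T2/T1) = 0.1996
dS = 7.4690 * 1.4680 * 0.1996 = 2.1889 kJ/K

2.1889 kJ/K


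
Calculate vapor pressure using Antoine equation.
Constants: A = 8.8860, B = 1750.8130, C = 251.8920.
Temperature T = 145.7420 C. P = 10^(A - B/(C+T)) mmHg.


C+T = 397.6340
B/(C+T) = 4.4031
log10(P) = 8.8860 - 4.4031 = 4.4829
P = 10^4.4829 = 30403.4804 mmHg

30403.4804 mmHg


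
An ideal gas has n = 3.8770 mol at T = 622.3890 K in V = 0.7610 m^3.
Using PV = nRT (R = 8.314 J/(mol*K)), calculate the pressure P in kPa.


P = nRT/V = 3.8770 * 8.314 * 622.3890 / 0.7610
= 20061.6999 / 0.7610 = 26362.2863 Pa = 26.3623 kPa

26.3623 kPa


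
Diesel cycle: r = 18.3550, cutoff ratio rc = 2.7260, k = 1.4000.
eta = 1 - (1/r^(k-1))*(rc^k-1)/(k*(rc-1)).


r^(k-1) = 3.2026
rc^k = 4.0713
eta = 0.6031 = 60.3123%

60.3123%


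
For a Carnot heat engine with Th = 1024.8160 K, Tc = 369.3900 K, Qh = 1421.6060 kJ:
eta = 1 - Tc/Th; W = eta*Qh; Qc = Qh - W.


eta = 1 - 369.3900/1024.8160 = 0.6396
W = 0.6396 * 1421.6060 = 909.1950 kJ
Qc = 1421.6060 - 909.1950 = 512.4110 kJ

eta = 63.9555%, W = 909.1950 kJ, Qc = 512.4110 kJ


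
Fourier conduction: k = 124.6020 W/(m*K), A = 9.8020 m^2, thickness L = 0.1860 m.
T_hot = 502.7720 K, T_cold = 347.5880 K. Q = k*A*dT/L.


dT = 155.1840 K
Q = 124.6020 * 9.8020 * 155.1840 / 0.1860 = 1018998.8860 W

1018998.8860 W


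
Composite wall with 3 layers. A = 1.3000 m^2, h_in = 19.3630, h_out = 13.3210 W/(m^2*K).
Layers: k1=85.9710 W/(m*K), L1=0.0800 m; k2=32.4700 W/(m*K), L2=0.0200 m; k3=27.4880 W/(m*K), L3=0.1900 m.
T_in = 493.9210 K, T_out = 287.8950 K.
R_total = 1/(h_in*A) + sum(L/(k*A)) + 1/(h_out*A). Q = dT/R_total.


R_conv_in = 1/(19.3630*1.3000) = 0.0397
R_1 = 0.0800/(85.9710*1.3000) = 0.0007
R_2 = 0.0200/(32.4700*1.3000) = 0.0005
R_3 = 0.1900/(27.4880*1.3000) = 0.0053
R_conv_out = 1/(13.3210*1.3000) = 0.0577
R_total = 0.1040 K/W
Q = 206.0260 / 0.1040 = 1981.4159 W

R_total = 0.1040 K/W, Q = 1981.4159 W


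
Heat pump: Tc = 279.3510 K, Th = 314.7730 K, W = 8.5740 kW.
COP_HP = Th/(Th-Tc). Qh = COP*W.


COP = 314.7730 / 35.4220 = 8.8864
Qh = 8.8864 * 8.5740 = 76.1917 kW

COP = 8.8864, Qh = 76.1917 kW


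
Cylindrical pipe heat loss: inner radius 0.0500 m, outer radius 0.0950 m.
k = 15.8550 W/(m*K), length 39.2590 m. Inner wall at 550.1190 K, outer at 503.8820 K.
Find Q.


dT = 46.2370 K
ln(ro/ri) = 0.6419
Q = 2*pi*15.8550*39.2590*46.2370 / 0.6419 = 281733.7142 W

281733.7142 W


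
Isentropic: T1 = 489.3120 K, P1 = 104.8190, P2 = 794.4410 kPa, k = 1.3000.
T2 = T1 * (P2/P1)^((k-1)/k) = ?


(k-1)/k = 0.2308
(P2/P1)^exp = 1.5958
T2 = 489.3120 * 1.5958 = 780.8641 K

780.8641 K


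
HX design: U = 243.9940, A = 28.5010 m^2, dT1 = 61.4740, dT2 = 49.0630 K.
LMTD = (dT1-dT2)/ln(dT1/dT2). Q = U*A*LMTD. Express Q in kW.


LMTD = 55.0355 K
Q = 243.9940 * 28.5010 * 55.0355 = 382720.6382 W = 382.7206 kW

382.7206 kW


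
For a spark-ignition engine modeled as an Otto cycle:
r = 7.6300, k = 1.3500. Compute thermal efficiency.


r^(k-1) = 2.0365
eta = 1 - 1/2.0365 = 0.5090 = 50.8961%

50.8961%


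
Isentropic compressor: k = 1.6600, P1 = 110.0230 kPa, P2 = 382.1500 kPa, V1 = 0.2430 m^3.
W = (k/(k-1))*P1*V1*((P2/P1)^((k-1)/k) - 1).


(k-1)/k = 0.3976
(P2/P1)^exp = 1.6406
W = 2.5152 * 110.0230 * 0.2430 * (1.6406 - 1) = 43.0751 kJ

43.0751 kJ


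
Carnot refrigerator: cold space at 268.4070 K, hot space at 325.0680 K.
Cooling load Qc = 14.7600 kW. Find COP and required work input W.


COP = 268.4070 / 56.6610 = 4.7371
W = 14.7600 / 4.7371 = 3.1159 kW

COP = 4.7371, W = 3.1159 kW


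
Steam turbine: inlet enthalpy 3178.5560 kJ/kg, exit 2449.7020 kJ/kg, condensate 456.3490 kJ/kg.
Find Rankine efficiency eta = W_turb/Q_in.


W = 728.8540 kJ/kg
Q_in = 2722.2070 kJ/kg
eta = 0.2677 = 26.7744%

eta = 26.7744%


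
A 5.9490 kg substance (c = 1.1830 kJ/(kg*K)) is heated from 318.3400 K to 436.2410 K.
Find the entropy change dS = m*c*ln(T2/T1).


T2/T1 = 1.3704
ln(T2/T1) = 0.3151
dS = 5.9490 * 1.1830 * 0.3151 = 2.2174 kJ/K

2.2174 kJ/K


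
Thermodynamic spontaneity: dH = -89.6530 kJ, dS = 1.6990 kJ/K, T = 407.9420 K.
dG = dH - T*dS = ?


T*dS = 407.9420 * 1.6990 = 693.0935 kJ
dG = -89.6530 - 693.0935 = -782.7465 kJ (spontaneous)

dG = -782.7465 kJ, spontaneous


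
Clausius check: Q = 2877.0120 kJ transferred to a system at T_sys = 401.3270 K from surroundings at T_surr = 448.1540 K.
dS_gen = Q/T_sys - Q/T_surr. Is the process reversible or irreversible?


dS_sys = 2877.0120/401.3270 = 7.1687 kJ/K
dS_surr = -2877.0120/448.1540 = -6.4197 kJ/K
dS_gen = 7.1687 - 6.4197 = 0.7491 kJ/K (irreversible)

dS_gen = 0.7491 kJ/K, irreversible


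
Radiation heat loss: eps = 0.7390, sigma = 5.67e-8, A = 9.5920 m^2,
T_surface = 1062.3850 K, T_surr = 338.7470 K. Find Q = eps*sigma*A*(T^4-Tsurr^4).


T^4 = 1.2739e+12
Tsurr^4 = 1.3167e+10
Q = 0.7390 * 5.67e-8 * 9.5920 * 1.2607e+12 = 506701.2027 W

506701.2027 W


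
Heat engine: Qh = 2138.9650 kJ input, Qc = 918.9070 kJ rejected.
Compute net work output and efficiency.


W = 2138.9650 - 918.9070 = 1220.0580 kJ
eta = 1220.0580 / 2138.9650 = 0.5704 = 57.0396%

W = 1220.0580 kJ, eta = 57.0396%


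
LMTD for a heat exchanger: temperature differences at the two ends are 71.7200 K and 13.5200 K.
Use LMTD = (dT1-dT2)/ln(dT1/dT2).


dT1/dT2 = 5.3047
ln(dT1/dT2) = 1.6686
LMTD = 58.2000 / 1.6686 = 34.8795 K

34.8795 K


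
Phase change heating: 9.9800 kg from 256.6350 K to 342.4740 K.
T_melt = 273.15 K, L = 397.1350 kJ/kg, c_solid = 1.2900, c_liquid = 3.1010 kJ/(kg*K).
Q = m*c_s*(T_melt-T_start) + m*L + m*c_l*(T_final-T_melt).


Q1 (sensible, solid) = 9.9800 * 1.2900 * 16.5150 = 212.6174 kJ
Q2 (latent) = 9.9800 * 397.1350 = 3963.4073 kJ
Q3 (sensible, liquid) = 9.9800 * 3.1010 * 69.3240 = 2145.4378 kJ
Q_total = 6321.4625 kJ

6321.4625 kJ


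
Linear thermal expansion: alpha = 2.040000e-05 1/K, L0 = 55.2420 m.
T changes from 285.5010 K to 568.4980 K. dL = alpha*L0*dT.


dT = 282.9970 K
dL = 2.040000e-05 * 55.2420 * 282.9970 = 0.318920 m
L_final = 55.560920 m

dL = 0.318920 m


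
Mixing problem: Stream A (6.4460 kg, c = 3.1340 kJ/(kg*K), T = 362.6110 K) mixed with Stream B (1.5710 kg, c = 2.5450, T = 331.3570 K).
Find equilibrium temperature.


num = 8650.2117
den = 24.2000
Tf = 357.4474 K

357.4474 K


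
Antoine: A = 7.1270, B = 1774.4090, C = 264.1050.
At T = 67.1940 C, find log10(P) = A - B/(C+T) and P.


C+T = 331.2990
B/(C+T) = 5.3559
log10(P) = 7.1270 - 5.3559 = 1.7711
P = 10^1.7711 = 59.0318 mmHg

59.0318 mmHg


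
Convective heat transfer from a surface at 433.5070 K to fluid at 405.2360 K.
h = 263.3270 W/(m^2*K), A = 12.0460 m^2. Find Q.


dT = 28.2710 K
Q = 263.3270 * 12.0460 * 28.2710 = 89676.6592 W

89676.6592 W


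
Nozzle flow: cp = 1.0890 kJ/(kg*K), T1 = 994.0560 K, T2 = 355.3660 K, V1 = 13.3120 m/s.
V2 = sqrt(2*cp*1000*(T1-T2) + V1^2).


dT = 638.6900 K
2*cp*1000*dT = 1391066.8200
V1^2 = 177.2093
V2 = sqrt(1391244.0293) = 1179.5101 m/s

1179.5101 m/s


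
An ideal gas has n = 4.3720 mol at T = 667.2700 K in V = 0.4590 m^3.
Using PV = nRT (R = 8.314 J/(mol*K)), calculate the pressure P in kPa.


P = nRT/V = 4.3720 * 8.314 * 667.2700 / 0.4590
= 24254.4691 / 0.4590 = 52841.9806 Pa = 52.8420 kPa

52.8420 kPa


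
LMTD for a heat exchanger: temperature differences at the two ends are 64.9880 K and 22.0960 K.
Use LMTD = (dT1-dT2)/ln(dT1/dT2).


dT1/dT2 = 2.9412
ln(dT1/dT2) = 1.0788
LMTD = 42.8920 / 1.0788 = 39.7588 K

39.7588 K


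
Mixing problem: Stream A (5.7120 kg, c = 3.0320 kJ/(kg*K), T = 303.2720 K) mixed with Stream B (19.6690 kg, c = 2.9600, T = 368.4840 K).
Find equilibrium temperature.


num = 26705.5292
den = 75.5390
Tf = 353.5329 K

353.5329 K


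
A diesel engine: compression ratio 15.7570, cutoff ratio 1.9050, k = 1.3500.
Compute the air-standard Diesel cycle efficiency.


r^(k-1) = 2.6249
rc^k = 2.3870
eta = 0.5675 = 56.7498%

56.7498%


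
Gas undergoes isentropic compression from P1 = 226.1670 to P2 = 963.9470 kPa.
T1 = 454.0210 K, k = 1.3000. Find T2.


(k-1)/k = 0.2308
(P2/P1)^exp = 1.3973
T2 = 454.0210 * 1.3973 = 634.4155 K

634.4155 K


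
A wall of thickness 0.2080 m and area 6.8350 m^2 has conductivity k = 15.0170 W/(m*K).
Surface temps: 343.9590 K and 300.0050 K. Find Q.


dT = 43.9540 K
Q = 15.0170 * 6.8350 * 43.9540 / 0.2080 = 21689.8610 W

21689.8610 W


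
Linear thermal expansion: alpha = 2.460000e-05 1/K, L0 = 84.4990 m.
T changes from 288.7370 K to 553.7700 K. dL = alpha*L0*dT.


dT = 265.0330 K
dL = 2.460000e-05 * 84.4990 * 265.0330 = 0.550918 m
L_final = 85.049918 m

dL = 0.550918 m


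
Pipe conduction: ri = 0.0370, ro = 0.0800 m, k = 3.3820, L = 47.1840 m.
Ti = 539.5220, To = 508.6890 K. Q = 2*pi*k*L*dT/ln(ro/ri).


dT = 30.8330 K
ln(ro/ri) = 0.7711
Q = 2*pi*3.3820*47.1840*30.8330 / 0.7711 = 40091.1389 W

40091.1389 W


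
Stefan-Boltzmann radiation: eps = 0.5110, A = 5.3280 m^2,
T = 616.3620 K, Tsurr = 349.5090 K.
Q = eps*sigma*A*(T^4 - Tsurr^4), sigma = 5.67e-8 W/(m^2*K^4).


T^4 = 1.4433e+11
Tsurr^4 = 1.4922e+10
Q = 0.5110 * 5.67e-8 * 5.3280 * 1.2940e+11 = 19976.2448 W

19976.2448 W


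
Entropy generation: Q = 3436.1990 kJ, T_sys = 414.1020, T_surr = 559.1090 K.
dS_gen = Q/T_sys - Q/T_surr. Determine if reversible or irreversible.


dS_sys = 3436.1990/414.1020 = 8.2980 kJ/K
dS_surr = -3436.1990/559.1090 = -6.1458 kJ/K
dS_gen = 8.2980 - 6.1458 = 2.1521 kJ/K (irreversible)

dS_gen = 2.1521 kJ/K, irreversible
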